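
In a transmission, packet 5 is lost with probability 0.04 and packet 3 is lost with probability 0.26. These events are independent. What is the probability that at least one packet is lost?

0.2896

Since the events are independent, P(none) is the product of the individual non-occurrence probabilities.
P(none) = (1 − 0.04) × (1 − 0.26) = 0.96 × 0.74 = 0.7104
P(at least one) = 1 − 0.7104 = 0.2896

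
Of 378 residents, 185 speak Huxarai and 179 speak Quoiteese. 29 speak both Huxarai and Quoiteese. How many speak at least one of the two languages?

335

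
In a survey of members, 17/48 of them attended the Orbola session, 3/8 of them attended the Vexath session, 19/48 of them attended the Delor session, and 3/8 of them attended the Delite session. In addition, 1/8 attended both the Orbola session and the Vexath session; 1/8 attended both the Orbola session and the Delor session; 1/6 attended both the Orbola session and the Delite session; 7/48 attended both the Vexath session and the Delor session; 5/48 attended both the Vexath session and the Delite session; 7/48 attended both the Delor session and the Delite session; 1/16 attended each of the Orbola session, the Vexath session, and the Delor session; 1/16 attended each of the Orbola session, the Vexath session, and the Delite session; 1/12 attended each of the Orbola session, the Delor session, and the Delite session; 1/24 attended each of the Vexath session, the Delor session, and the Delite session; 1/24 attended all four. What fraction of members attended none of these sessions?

By inclusion–exclusion:
P(union) = 17/48 + 3/8 + 19/48 + 3/8 − 1/8 − 1/8 − 1/6 − 7/48 − 5/48 − 7/48 + 1/16 + 1/16 + 1/12 + 1/24 − 1/24 = 43/48
P(none) = 1 − 43/48 = 5/48

5/48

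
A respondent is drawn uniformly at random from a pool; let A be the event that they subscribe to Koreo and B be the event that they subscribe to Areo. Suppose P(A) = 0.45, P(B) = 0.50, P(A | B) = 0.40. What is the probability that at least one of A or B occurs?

0.75

P(A ∩ B) = P(B)·P(A|B) = 0.50 × 0.40 = 0.20
By inclusion-exclusion,
P(A ∪ B) = 0.45 + 0.50 − 0.20 = 0.75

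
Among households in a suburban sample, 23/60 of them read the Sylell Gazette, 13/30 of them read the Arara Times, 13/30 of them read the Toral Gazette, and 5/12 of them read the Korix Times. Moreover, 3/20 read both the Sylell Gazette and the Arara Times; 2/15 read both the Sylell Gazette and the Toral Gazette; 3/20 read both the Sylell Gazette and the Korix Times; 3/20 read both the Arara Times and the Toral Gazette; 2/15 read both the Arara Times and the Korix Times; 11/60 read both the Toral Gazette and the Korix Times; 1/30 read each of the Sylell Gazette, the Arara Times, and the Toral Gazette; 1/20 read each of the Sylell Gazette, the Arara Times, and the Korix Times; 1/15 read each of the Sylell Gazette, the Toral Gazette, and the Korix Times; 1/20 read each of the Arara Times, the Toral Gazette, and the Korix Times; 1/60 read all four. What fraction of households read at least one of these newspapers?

19/20

Apply inclusion-exclusion:
P(at least one) = 23/60 + 13/30 + 13/30 + 5/12 − 3/20 − 2/15 − 3/20 − 3/20 − 2/15 − 11/60 + 1/30 + 1/20 + 1/15 + 1/20 − 1/60 = 19/20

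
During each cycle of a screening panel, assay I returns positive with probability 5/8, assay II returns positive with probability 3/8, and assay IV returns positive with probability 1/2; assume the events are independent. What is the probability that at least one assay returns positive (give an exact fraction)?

113/128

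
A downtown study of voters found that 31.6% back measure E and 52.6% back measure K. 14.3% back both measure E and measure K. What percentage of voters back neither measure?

By inclusion-exclusion,
P(≥1) = 31.6 + 52.6 − 14.3 = 69.9%
P(none) = 100% − 69.9% = 30.1%

30.1%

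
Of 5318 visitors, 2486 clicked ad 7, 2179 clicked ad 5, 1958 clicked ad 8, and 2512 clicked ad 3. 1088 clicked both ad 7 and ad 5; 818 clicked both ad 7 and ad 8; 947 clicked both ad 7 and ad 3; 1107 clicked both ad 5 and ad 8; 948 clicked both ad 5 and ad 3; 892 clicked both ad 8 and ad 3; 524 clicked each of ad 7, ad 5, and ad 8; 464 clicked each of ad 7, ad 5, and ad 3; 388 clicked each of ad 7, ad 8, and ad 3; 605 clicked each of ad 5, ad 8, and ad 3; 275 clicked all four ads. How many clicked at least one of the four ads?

5041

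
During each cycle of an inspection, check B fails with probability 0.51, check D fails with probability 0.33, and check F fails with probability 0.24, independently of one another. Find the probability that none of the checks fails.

0.249508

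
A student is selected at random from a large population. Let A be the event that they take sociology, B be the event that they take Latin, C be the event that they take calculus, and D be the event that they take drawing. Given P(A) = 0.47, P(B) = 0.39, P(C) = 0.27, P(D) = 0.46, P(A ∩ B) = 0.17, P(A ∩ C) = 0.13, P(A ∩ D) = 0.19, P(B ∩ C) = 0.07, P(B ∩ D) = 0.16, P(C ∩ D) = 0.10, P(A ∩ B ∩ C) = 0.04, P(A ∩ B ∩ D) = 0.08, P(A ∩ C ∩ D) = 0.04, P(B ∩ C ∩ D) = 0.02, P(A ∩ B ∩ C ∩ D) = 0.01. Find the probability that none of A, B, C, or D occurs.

0.06

Inclusion–exclusion gives
P(A ∪ B ∪ C ∪ D) = 0.47 + 0.39 + 0.27 + 0.46 − 0.17 − 0.13 − 0.19 − 0.07 − 0.16 − 0.10 + 0.04 + 0.08 + 0.04 + 0.02 − 0.01 = 0.94
P(none) = 1 − 0.94 = 0.06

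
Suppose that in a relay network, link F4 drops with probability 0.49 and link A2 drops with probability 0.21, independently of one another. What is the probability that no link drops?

P(none) = (1 − 0.49) × (1 − 0.21) = 0.51 × 0.79 = 0.4029

0.4029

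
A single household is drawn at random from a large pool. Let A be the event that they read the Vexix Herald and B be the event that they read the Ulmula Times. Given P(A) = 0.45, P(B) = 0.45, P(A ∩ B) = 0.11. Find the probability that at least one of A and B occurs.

P(A ∪ B) = 0.45 + 0.45 − 0.11 = 0.79

0.79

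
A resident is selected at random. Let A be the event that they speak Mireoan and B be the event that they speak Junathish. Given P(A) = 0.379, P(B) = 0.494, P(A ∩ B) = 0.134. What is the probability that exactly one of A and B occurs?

0.605

Using the inclusion–exclusion count for exactly one event:
P(exactly one) = 0.379 + 0.494 − 2·0.134 = 0.605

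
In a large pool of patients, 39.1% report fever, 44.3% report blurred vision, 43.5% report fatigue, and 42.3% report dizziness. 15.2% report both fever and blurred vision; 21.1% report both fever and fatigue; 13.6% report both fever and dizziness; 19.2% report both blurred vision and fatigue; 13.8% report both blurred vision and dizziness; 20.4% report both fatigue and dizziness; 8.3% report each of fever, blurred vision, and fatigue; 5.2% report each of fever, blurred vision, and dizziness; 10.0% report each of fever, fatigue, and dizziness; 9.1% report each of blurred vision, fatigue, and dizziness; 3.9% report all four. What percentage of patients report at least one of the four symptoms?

94.6%

By inclusion-exclusion,
P(union) = 39.1 + 44.3 + 43.5 + 42.3 − 15.2 − 21.1 − 13.6 − 19.2 − 13.8 − 20.4 + 8.3 + 5.2 + 10.0 + 9.1 − 3.9 = 94.6%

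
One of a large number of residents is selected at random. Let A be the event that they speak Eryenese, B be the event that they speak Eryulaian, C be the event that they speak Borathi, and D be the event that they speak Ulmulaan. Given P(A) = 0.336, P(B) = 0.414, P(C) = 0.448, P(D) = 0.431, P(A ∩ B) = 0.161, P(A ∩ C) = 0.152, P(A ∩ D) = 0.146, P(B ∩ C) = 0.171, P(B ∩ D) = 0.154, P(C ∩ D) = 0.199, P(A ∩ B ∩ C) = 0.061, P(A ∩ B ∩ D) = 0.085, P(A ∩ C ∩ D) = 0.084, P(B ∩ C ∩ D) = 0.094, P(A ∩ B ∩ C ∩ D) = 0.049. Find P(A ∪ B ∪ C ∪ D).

0.921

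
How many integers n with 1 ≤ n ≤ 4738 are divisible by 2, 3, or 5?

3475

⌊4738/2⌋ + ⌊4738/3⌋ + ⌊4738/5⌋ − ⌊4738/6⌋ − ⌊4738/10⌋ − ⌊4738/15⌋ + ⌊4738/30⌋ = 2369 + 1579 + 947 − 789 − 473 − 315 + 157 = 3475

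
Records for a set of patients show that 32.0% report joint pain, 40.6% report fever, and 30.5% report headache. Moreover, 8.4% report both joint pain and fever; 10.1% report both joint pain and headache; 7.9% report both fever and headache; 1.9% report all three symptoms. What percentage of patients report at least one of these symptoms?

P(≥1) = 32.0 + 40.6 + 30.5 − 8.4 − 10.1 − 7.9 + 1.9 = 78.6%

78.6%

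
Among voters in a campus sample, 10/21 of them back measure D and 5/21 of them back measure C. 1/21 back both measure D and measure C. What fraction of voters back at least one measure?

Apply inclusion-exclusion:
P(at least one) = 10/21 + 5/21 − 1/21 = 2/3

2/3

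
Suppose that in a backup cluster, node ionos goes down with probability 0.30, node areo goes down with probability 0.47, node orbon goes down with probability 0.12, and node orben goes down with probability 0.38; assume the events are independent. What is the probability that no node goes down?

P(none) = (1 − 0.30) × (1 − 0.47) × (1 − 0.12) × (1 − 0.38) = 0.70 × 0.53 × 0.88 × 0.62 = 0.2024176

0.2024176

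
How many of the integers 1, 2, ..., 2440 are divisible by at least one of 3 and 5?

1139

Inclusion–exclusion gives
813 + 488 − 162 = 1139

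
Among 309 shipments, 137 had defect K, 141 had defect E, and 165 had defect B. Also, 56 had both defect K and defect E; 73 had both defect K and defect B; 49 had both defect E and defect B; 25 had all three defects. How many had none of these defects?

Inclusion–exclusion gives
|at least one| = 137 + 141 + 165 − 56 − 73 − 49 + 25 = 290
None: 309 − 290 = 19

19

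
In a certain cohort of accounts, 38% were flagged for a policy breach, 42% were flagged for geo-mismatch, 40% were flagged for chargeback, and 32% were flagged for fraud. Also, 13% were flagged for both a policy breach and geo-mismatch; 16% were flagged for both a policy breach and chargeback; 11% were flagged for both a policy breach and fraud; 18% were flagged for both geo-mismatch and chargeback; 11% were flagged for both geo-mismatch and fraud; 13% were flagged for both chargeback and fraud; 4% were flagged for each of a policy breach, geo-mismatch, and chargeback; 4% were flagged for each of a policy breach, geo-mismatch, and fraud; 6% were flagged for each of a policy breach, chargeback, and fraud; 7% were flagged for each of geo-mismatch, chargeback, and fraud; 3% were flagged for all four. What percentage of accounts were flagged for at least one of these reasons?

88%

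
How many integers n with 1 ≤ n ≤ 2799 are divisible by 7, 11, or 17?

746

By inclusion-exclusion,
399 + 254 + 164 − 36 − 23 − 14 + 2 = 746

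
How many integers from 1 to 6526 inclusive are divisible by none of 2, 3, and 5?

1740

Inclusion–exclusion gives
3263 + 2175 + 1305 − 1087 − 652 − 435 + 217 = 4786
6526 − 4786 = 1740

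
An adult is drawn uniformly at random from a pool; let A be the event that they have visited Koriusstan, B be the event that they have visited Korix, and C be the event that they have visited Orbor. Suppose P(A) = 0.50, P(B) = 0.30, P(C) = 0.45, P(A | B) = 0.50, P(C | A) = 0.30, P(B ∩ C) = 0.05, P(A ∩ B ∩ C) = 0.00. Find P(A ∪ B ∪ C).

0.90

P(A ∩ B) = P(B)·P(A|B) = 0.30 × 0.50 = 0.15
P(A ∩ C) = P(A)·P(C|A) = 0.50 × 0.30 = 0.15
Inclusion–exclusion gives
P(A ∪ B ∪ C) = 0.50 + 0.30 + 0.45 − 0.15 − 0.15 − 0.05 + 0.00 = 0.90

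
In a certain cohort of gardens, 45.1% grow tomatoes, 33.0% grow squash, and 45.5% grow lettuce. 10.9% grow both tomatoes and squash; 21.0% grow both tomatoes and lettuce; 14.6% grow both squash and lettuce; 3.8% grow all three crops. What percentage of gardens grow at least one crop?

P(at least one) = 45.1 + 33.0 + 45.5 − 10.9 − 21.0 − 14.6 + 3.8 = 80.9%

80.9%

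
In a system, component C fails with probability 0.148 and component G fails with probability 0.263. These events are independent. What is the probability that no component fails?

Independence gives P(none) = ∏(1 − pᵢ).
P(none) = (1 − 0.148) × (1 − 0.263) = 0.852 × 0.737 = 0.627924

0.627924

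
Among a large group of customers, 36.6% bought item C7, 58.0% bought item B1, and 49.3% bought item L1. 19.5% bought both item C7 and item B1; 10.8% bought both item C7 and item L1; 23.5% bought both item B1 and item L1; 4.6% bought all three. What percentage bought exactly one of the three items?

50.1%

P(exactly one) = 36.6 + 58.0 + 49.3 − 2·19.5 − 2·10.8 − 2·23.5 + 3·4.6 = 50.1%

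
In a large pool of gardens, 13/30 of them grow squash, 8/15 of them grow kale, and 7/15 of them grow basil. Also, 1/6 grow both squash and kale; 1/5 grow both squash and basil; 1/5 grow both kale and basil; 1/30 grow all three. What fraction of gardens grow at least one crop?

P(at least one) = 13/30 + 8/15 + 7/15 − 1/6 − 1/5 − 1/5 + 1/30 = 9/10

9/10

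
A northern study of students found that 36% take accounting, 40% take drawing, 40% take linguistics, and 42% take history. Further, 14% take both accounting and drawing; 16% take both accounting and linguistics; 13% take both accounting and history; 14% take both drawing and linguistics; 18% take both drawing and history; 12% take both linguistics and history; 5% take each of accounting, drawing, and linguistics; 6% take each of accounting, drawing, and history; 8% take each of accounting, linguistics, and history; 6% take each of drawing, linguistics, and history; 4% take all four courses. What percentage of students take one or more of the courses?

92%

P(at least one) = 36 + 40 + 40 + 42 − 14 − 16 − 13 − 14 − 18 − 12 + 5 + 6 + 8 + 6 − 4 = 92%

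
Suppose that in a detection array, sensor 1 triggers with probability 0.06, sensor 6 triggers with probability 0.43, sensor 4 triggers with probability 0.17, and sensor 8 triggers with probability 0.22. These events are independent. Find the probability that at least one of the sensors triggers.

0.65312308

P(none) = (1 − 0.06) × (1 − 0.43) × (1 − 0.17) × (1 − 0.22) = 0.94 × 0.57 × 0.83 × 0.78 = 0.34687692
P(at least one) = 1 − 0.34687692 = 0.65312308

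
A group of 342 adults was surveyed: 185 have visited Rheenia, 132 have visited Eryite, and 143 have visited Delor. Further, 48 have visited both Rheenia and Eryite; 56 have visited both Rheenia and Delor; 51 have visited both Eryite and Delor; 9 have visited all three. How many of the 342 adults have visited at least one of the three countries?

314

N(≥1) = 185 + 132 + 143 − 48 − 56 − 51 + 9 = 314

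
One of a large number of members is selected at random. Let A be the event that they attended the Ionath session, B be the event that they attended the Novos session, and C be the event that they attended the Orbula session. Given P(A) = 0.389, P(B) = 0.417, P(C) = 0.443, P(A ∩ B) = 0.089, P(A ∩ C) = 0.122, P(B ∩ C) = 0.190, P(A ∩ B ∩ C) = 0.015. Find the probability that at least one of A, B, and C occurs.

0.863

P(A ∪ B ∪ C) = 0.389 + 0.417 + 0.443 − 0.089 − 0.122 − 0.190 + 0.015 = 0.863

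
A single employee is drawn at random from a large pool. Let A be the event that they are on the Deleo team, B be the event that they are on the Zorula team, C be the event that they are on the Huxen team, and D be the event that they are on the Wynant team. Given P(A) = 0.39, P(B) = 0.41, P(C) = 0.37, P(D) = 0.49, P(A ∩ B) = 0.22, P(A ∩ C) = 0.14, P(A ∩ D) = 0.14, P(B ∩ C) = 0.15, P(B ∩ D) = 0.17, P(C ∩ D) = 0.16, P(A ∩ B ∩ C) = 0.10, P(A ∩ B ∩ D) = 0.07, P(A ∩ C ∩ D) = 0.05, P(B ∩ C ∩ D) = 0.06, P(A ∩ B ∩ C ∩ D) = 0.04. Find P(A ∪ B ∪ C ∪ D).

0.92

By inclusion–exclusion:
P(A ∪ B ∪ C ∪ D) = 0.39 + 0.41 + 0.37 + 0.49 − 0.22 − 0.14 − 0.14 − 0.15 − 0.17 − 0.16 + 0.10 + 0.07 + 0.05 + 0.06 − 0.04 = 0.92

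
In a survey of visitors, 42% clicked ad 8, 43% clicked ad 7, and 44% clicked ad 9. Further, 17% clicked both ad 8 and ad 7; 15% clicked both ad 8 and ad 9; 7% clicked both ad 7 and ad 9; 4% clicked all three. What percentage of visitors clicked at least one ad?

94%

By inclusion–exclusion:
P(at least one) = 42 + 43 + 44 − 17 − 15 − 7 + 4 = 94%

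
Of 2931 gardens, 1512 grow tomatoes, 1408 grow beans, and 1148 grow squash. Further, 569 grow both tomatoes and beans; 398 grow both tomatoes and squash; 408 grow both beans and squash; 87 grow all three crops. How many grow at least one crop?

By inclusion–exclusion:
|union| = 1512 + 1408 + 1148 − 569 − 398 − 408 + 87 = 2780

2780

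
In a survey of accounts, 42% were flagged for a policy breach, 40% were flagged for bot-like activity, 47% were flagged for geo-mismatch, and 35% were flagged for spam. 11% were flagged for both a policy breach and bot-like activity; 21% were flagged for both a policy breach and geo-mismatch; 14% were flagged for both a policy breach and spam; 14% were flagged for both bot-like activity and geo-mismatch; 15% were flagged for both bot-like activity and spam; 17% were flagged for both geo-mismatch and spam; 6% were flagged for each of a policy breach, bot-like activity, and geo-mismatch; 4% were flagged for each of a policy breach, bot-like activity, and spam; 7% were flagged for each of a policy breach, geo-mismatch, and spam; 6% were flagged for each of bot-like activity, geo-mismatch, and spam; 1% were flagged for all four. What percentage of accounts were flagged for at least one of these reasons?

P(at least one) = 42 + 40 + 47 + 35 − 11 − 21 − 14 − 14 − 15 − 17 + 6 + 4 + 7 + 6 − 1 = 94%

94%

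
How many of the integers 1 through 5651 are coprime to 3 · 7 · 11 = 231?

2937

Apply inclusion-exclusion:
floor(5651/3) + floor(5651/7) + floor(5651/11) − floor(5651/21) − floor(5651/33) − floor(5651/77) + floor(5651/231) = 1883 + 807 + 513 − 269 − 171 − 73 + 24 = 2714
5651 − 2714 = 2937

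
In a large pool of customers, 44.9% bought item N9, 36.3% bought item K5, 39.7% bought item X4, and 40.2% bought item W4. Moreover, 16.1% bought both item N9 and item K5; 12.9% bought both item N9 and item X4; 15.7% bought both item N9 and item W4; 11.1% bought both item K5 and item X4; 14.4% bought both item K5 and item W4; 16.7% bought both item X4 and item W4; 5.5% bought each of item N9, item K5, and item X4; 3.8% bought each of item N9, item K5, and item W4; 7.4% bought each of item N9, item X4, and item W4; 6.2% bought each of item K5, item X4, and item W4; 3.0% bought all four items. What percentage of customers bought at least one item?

94.1%

P(at least one) = 44.9 + 36.3 + 39.7 + 40.2 − 16.1 − 12.9 − 15.7 − 11.1 − 14.4 − 16.7 + 5.5 + 3.8 + 7.4 + 6.2 − 3.0 = 94.1%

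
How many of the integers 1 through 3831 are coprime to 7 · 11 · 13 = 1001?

Apply inclusion-exclusion:
547 + 348 + 294 − 49 − 42 − 26 + 3 = 1075
3831 − 1075 = 2756

2756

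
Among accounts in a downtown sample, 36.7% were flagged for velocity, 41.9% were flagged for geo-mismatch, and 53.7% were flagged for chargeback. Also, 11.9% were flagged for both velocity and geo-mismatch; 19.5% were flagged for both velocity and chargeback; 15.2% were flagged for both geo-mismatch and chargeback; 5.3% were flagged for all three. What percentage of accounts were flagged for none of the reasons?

9.0%

Apply inclusion-exclusion:
P(union) = 36.7 + 41.9 + 53.7 − 11.9 − 19.5 − 15.2 + 5.3 = 91.0%
P(none) = 100% − 91.0% = 9.0%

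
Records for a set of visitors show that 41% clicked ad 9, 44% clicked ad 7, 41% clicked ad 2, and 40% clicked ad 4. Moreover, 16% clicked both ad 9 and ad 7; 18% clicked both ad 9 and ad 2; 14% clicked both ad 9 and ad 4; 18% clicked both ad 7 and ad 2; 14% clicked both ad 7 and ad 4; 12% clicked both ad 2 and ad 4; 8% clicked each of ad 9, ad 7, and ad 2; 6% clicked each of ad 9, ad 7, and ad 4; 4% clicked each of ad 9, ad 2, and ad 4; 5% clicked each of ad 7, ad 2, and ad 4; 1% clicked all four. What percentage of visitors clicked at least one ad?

96%

P(at least one) = 41 + 44 + 41 + 40 − 16 − 18 − 14 − 18 − 14 − 12 + 8 + 6 + 4 + 5 − 1 = 96%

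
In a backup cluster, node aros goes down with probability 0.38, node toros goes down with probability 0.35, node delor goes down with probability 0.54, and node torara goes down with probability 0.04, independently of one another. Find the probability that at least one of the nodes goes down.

0.8220352

P(none) = (1 − 0.38) × (1 − 0.35) × (1 − 0.54) × (1 − 0.04) = 0.62 × 0.65 × 0.46 × 0.96 = 0.1779648
P(at least one) = 1 − 0.1779648 = 0.8220352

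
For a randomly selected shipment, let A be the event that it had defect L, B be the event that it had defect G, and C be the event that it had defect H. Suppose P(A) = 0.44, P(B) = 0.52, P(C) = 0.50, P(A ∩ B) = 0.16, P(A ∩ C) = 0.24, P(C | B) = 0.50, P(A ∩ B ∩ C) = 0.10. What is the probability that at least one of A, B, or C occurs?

P(B ∩ C) = P(B)·P(C|B) = 0.52 × 0.50 = 0.26
P(A ∪ B ∪ C) = 0.44 + 0.52 + 0.50 − 0.16 − 0.24 − 0.26 + 0.10 = 0.90

0.90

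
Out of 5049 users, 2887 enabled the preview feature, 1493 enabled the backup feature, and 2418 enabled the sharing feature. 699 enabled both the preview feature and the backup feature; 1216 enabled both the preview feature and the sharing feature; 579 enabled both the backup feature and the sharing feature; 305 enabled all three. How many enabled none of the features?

440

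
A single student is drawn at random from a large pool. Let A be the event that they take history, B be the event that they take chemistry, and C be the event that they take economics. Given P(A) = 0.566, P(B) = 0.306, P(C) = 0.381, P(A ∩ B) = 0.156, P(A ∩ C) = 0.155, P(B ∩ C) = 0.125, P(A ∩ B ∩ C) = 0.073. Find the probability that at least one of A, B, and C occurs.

0.890

By inclusion-exclusion,
P(A ∪ B ∪ C) = 0.566 + 0.306 + 0.381 − 0.156 − 0.155 − 0.125 + 0.073 = 0.890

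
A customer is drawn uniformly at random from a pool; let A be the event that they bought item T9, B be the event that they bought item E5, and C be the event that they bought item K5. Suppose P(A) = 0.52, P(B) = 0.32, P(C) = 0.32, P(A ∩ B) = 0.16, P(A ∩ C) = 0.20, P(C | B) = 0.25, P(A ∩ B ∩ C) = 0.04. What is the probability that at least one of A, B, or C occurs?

P(B ∩ C) = P(B)·P(C|B) = 0.32 × 0.25 = 0.08
By inclusion-exclusion,
P(A ∪ B ∪ C) = 0.52 + 0.32 + 0.32 − 0.16 − 0.20 − 0.08 + 0.04 = 0.76

0.76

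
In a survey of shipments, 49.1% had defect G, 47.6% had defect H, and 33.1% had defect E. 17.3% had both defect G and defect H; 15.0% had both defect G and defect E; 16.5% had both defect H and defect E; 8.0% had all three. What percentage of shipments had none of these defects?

P(≥1) = 49.1 + 47.6 + 33.1 − 17.3 − 15.0 − 16.5 + 8.0 = 89.0%
P(none) = 100% − 89.0% = 11.0%

11.0%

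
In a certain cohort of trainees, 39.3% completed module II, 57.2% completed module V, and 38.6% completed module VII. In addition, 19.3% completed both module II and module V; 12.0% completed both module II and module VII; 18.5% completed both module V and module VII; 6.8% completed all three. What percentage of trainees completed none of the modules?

7.9%

By inclusion-exclusion,
P(≥1) = 39.3 + 57.2 + 38.6 − 19.3 − 12.0 − 18.5 + 6.8 = 92.1%
P(none) = 100% − 92.1% = 7.9%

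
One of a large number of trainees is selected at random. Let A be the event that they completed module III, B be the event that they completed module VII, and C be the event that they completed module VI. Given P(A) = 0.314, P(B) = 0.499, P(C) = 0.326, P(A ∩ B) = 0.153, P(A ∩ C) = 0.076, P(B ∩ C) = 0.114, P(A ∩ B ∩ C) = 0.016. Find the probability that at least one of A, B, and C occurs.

0.812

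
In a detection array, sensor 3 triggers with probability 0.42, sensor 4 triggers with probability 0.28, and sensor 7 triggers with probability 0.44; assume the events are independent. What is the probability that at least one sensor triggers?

P(none) = (1 − 0.42) × (1 − 0.28) × (1 − 0.44) = 0.58 × 0.72 × 0.56 = 0.233856
P(at least one) = 1 − 0.233856 = 0.766144

0.766144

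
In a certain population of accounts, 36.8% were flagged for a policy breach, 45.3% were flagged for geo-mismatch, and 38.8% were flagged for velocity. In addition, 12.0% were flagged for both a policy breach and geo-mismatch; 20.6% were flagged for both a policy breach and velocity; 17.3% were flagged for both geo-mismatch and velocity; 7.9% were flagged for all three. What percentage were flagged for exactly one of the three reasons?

44.8%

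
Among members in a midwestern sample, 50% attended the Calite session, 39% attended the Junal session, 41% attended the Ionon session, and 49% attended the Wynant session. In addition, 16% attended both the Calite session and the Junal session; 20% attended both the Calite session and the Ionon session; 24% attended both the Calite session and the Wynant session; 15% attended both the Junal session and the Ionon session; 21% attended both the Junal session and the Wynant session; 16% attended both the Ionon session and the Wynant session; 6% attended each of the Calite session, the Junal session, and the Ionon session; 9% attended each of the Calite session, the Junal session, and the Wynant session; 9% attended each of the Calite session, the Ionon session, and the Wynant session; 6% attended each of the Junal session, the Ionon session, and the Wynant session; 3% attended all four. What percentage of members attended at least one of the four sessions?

94%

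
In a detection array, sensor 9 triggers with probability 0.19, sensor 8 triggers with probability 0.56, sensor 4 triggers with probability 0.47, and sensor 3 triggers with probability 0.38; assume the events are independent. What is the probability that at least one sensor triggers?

P(none) = (1 − 0.19) × (1 − 0.56) × (1 − 0.47) × (1 − 0.38) = 0.81 × 0.44 × 0.53 × 0.62 = 0.11711304
P(at least one) = 1 − 0.11711304 = 0.88288696

0.88288696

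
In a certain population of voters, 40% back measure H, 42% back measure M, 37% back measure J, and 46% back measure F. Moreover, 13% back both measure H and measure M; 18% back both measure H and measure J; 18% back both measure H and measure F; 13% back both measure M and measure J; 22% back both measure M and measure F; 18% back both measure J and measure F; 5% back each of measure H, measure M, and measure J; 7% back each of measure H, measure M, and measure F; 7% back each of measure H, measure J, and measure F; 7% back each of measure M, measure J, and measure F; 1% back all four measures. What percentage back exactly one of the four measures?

Using the inclusion–exclusion count for exactly one event:
P(exactly one) = 40 + 42 + 37 + 46 − 2·13 − 2·18 − 2·18 − 2·13 − 2·22 − 2·18 + 3·5 + 3·7 + 3·7 + 3·7 − 4·1 = 35%

35%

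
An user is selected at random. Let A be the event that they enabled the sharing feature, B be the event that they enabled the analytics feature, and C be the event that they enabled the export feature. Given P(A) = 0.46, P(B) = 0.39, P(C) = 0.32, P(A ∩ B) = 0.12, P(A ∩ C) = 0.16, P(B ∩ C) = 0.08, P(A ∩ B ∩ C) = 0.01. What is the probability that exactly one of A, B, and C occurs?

0.48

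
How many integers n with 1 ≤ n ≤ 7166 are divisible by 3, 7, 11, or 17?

⌊7166/3⌋ + ⌊7166/7⌋ + ⌊7166/11⌋ + ⌊7166/17⌋ − ⌊7166/21⌋ − ⌊7166/33⌋ − ⌊7166/51⌋ − ⌊7166/77⌋ − ⌊7166/119⌋ − ⌊7166/187⌋ + ⌊7166/231⌋ + ⌊7166/357⌋ + ⌊7166/561⌋ + ⌊7166/1309⌋ − ⌊7166/3927⌋ = 2388 + 1023 + 651 + 421 − 341 − 217 − 140 − 93 − 60 − 38 + 31 + 20 + 12 + 5 − 1 = 3661

3661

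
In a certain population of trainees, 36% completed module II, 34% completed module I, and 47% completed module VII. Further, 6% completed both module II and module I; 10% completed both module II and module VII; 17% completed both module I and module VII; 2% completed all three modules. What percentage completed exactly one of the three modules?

57%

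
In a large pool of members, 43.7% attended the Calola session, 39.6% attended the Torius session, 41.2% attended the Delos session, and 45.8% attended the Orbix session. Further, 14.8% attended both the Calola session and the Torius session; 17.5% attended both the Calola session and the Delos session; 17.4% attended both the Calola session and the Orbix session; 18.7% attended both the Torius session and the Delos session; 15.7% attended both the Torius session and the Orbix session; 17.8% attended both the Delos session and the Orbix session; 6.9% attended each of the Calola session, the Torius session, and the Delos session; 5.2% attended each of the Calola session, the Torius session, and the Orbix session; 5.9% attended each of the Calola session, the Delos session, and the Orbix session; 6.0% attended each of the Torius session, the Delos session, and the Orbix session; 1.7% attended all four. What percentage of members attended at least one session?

90.7%

P(≥1) = 43.7 + 39.6 + 41.2 + 45.8 − 14.8 − 17.5 − 17.4 − 18.7 − 15.7 − 17.8 + 6.9 + 5.2 + 5.9 + 6.0 − 1.7 = 90.7%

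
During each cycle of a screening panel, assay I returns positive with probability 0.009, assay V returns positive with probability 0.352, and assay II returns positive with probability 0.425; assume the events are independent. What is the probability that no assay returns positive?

0.3692466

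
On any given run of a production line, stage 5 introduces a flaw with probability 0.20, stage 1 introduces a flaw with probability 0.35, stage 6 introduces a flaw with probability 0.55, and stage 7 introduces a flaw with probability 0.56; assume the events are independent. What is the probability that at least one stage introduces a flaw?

0.89704

P(none) = (1 − 0.20) × (1 − 0.35) × (1 − 0.55) × (1 − 0.56) = 0.80 × 0.65 × 0.45 × 0.44 = 0.10296
P(at least one) = 1 − 0.10296 = 0.89704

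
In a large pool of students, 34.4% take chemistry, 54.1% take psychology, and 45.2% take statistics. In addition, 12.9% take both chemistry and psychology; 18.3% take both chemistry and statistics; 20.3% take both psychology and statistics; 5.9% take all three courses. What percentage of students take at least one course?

88.1%

Using inclusion–exclusion:
P(union) = 34.4 + 54.1 + 45.2 − 12.9 − 18.3 − 20.3 + 5.9 = 88.1%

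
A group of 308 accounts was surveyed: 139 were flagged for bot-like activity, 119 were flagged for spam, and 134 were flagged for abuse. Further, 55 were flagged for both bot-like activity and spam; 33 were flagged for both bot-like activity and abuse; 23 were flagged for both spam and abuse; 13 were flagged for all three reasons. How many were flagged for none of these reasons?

N(≥1) = 139 + 119 + 134 − 55 − 33 − 23 + 13 = 294
None: 308 − 294 = 14

14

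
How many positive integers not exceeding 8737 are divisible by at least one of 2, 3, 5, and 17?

6544

Using inclusion–exclusion:
⌊8737/2⌋ + ⌊8737/3⌋ + ⌊8737/5⌋ + ⌊8737/17⌋ − ⌊8737/6⌋ − ⌊8737/10⌋ − ⌊8737/34⌋ − ⌊8737/15⌋ − ⌊8737/51⌋ − ⌊8737/85⌋ + ⌊8737/30⌋ + ⌊8737/102⌋ + ⌊8737/170⌋ + ⌊8737/255⌋ − ⌊8737/510⌋ = 4368 + 2912 + 1747 + 513 − 1456 − 873 − 256 − 582 − 171 − 102 + 291 + 85 + 51 + 34 − 17 = 6544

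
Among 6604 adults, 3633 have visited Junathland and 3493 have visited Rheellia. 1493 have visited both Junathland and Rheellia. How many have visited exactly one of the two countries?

By inclusion–exclusion (exactly-one form):
|exactly one| = 3633 + 3493 − 2·1493 = 4140

4140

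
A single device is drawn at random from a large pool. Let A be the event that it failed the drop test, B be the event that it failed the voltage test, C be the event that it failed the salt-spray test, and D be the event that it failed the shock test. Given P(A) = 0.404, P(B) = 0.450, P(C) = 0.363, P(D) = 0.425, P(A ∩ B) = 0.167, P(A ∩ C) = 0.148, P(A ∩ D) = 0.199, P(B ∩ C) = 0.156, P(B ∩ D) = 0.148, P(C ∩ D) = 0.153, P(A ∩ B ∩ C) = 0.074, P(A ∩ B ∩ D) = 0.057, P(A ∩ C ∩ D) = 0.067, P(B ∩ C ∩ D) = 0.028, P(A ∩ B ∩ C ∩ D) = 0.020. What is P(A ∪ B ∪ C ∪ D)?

0.877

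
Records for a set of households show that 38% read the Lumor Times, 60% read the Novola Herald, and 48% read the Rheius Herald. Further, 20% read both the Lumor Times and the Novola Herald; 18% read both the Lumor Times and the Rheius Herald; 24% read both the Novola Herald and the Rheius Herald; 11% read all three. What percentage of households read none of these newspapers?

5%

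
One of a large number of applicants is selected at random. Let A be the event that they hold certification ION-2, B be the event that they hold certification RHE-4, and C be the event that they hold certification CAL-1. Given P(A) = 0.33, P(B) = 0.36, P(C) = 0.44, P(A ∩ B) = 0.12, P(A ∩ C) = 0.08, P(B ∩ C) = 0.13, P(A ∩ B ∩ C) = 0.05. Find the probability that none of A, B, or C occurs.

0.15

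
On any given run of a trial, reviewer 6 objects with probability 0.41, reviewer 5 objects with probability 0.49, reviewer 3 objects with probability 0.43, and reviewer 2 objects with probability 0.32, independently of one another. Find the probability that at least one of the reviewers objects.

Independence gives P(none) = ∏(1 − pᵢ).
P(none) = (1 − 0.41) × (1 − 0.49) × (1 − 0.43) × (1 − 0.32) = 0.59 × 0.51 × 0.57 × 0.68 = 0.11662884
P(at least one) = 1 − 0.11662884 = 0.88337116

0.88337116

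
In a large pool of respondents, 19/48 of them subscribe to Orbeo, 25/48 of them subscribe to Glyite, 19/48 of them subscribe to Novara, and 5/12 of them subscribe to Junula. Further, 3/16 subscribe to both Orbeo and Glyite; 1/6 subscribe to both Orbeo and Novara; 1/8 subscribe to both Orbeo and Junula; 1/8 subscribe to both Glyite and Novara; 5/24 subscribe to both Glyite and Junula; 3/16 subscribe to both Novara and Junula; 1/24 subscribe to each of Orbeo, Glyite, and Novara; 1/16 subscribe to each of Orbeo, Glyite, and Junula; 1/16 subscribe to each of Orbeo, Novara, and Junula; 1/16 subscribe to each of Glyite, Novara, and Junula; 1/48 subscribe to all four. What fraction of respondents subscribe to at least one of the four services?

15/16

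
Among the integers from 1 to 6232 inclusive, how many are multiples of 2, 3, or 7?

4452

Inclusion–exclusion gives
⌊6232/2⌋ + ⌊6232/3⌋ + ⌊6232/7⌋ − ⌊6232/6⌋ − ⌊6232/14⌋ − ⌊6232/21⌋ + ⌊6232/42⌋ = 3116 + 2077 + 890 − 1038 − 445 − 296 + 148 = 4452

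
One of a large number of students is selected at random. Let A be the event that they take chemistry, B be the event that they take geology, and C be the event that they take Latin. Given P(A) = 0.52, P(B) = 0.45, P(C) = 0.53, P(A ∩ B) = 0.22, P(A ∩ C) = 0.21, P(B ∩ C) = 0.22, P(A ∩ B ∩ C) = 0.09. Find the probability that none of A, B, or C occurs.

P(A ∪ B ∪ C) = 0.52 + 0.45 + 0.53 − 0.22 − 0.21 − 0.22 + 0.09 = 0.94
P(none) = 1 − 0.94 = 0.06

0.06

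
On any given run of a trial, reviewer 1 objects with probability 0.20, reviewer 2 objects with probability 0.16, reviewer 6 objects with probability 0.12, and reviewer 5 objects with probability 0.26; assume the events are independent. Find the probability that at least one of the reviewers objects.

0.5623936

P(none) = (1 − 0.20) × (1 − 0.16) × (1 − 0.12) × (1 − 0.26) = 0.80 × 0.84 × 0.88 × 0.74 = 0.4376064
P(at least one) = 1 − 0.4376064 = 0.5623936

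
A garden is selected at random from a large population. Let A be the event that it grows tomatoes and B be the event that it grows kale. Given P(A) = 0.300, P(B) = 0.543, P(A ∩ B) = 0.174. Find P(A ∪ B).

By inclusion–exclusion:
P(A ∪ B) = 0.300 + 0.543 − 0.174 = 0.669

0.669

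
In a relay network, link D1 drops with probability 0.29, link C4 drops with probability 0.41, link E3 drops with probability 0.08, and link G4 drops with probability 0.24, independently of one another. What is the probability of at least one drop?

P(none) = (1 − 0.29) × (1 − 0.41) × (1 − 0.08) × (1 − 0.24) = 0.71 × 0.59 × 0.92 × 0.76 = 0.29289488
P(at least one) = 1 − 0.29289488 = 0.70710512

0.70710512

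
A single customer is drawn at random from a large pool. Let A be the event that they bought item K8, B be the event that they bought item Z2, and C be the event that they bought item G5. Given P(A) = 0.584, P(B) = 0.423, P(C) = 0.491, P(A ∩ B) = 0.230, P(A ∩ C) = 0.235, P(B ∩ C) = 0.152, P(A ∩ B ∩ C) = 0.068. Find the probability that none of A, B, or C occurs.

0.051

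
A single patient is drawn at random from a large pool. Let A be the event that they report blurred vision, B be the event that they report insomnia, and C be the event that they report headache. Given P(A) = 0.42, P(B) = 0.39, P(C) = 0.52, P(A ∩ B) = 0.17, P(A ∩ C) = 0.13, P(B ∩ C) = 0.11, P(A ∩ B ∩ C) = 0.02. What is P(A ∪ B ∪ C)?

P(A ∪ B ∪ C) = 0.42 + 0.39 + 0.52 − 0.17 − 0.13 − 0.11 + 0.02 = 0.94

0.94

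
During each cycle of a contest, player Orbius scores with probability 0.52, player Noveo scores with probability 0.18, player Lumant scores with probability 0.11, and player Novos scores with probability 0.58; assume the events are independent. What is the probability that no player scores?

0.14712768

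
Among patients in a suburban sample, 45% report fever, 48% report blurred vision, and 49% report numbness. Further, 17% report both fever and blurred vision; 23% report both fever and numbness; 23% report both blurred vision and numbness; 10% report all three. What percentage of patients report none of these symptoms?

By inclusion-exclusion,
P(≥1) = 45 + 48 + 49 − 17 − 23 − 23 + 10 = 89%
P(none) = 100% − 89% = 11%

11%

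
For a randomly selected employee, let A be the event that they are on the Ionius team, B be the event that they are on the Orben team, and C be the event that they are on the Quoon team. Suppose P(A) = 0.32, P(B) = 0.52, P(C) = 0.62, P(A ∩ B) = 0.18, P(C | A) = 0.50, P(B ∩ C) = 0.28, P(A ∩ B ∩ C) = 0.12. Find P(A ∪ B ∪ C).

P(A ∩ C) = P(A)·P(C|A) = 0.32 × 0.50 = 0.16
P(A ∪ B ∪ C) = 0.32 + 0.52 + 0.62 − 0.18 − 0.16 − 0.28 + 0.12 = 0.96

0.96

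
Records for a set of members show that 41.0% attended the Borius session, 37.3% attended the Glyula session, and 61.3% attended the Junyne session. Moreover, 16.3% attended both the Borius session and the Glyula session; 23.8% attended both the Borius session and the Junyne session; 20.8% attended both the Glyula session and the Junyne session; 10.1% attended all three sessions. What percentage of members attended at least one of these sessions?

By inclusion-exclusion,
P(≥1) = 41.0 + 37.3 + 61.3 − 16.3 − 23.8 − 20.8 + 10.1 = 88.8%

88.8%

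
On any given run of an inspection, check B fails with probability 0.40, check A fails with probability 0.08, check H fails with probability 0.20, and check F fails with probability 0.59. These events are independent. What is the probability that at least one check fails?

0.818944

Since the events are independent, P(none) is the product of the individual non-occurrence probabilities.
P(none) = (1 − 0.40) × (1 − 0.08) × (1 − 0.20) × (1 − 0.59) = 0.60 × 0.92 × 0.80 × 0.41 = 0.181056
P(at least one) = 1 − 0.181056 = 0.818944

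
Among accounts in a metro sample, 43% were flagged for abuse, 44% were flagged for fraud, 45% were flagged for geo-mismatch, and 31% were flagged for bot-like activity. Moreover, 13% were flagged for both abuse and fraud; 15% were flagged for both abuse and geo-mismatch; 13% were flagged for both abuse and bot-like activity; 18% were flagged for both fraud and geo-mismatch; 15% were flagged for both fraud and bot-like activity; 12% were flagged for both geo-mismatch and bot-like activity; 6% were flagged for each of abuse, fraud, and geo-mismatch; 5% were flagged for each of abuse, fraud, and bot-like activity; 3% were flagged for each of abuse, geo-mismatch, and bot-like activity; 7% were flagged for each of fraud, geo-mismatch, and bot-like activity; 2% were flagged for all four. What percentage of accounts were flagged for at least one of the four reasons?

96%

P(union) = 43 + 44 + 45 + 31 − 13 − 15 − 13 − 18 − 15 − 12 + 6 + 5 + 3 + 7 − 2 = 96%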